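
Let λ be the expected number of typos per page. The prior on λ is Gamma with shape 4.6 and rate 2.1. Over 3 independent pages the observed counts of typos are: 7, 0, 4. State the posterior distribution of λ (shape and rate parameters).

Total count ∑xᵢ = 11 over n = 3 pages.
Gamma is conjugate to the Poisson likelihood: posterior is Gamma(shape = 4.6+11 = 15.6, rate = 2.1+3 = 5.1).

Posterior: Gamma(shape=15.6, rate=5.1)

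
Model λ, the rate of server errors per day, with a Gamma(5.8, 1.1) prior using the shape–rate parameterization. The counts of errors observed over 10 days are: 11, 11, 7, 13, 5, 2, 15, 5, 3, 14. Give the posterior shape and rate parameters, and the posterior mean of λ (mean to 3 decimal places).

Posterior: Gamma(shape=91.8, rate=11.1); mean ≈ 8.270

The Poisson likelihood adds the total count to the shape and the number of exposure periods to the rate. Here ∑xᵢ = 86 and n = 10, so shape 5.8→91.8 and rate 1.1→11.1.
E[λ | data] = 91.8/11.1 = 8.270.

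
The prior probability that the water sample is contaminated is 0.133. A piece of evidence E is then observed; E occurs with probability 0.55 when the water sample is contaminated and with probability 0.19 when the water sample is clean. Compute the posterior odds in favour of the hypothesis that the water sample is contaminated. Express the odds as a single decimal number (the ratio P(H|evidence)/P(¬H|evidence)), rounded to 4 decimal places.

Prior odds = 0.133/(1−0.133) = 0.15340. In log-odds, ln(0.15340) = -1.8747.
Add log likelihood ratio: ln(2.8947) = 1.0629.
Posterior log-odds = -0.81180, so posterior odds = exp(-0.81180) = 0.44406.

Posterior odds ≈ 0.4441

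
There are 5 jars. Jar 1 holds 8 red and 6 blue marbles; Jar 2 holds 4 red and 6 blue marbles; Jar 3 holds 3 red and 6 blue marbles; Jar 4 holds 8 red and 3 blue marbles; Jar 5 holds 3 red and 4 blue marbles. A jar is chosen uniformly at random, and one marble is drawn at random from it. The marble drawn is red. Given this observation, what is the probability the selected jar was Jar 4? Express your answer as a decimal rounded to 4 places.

Tabulate prior·likelihood by source: [1] prior 0.2, lik 0.5714, product 0.1143; [2] prior 0.2, lik 0.4, product 0.08000; [3] prior 0.2, lik 0.3333, product 0.06667; [4] prior 0.2, lik 0.7273, product 0.1455; [5] prior 0.2, lik 0.4286, product 0.08571.
Normalizing constant = 0.49212; the posterior for Jar 4 is its product over the sum, 0.1455/0.49212 = 0.2956.

Posterior probability ≈ 0.2956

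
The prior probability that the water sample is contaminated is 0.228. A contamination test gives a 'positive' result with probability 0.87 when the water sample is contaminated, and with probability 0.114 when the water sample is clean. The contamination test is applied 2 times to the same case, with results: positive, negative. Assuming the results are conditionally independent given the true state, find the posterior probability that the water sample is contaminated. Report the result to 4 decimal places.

Let H be the event that the water sample is contaminated; start with P(H) = 0.228. P('positive'|H) = 0.87, P('positive'|¬H) = 0.114.
Update on result 1 ('positive'): P(H) ← 0.87·0.2280 / (0.87·0.2280 + 0.114·0.7720) = 0.19836/0.28637 = 0.6927.
Update on result 2 ('negative'): P(H) ← 0.13·0.6927 / (0.13·0.6927 + 0.886·0.3073) = 0.090048/0.36234 = 0.2485.

Posterior P(H) ≈ 0.2485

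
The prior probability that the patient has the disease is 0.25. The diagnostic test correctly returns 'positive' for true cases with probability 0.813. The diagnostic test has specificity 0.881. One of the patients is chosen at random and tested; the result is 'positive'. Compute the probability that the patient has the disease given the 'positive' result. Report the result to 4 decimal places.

P(H | E) ≈ 0.6949

Let H be the event that the patient has the disease. P(H) = 0.25, so P(¬H) = 0.75. With E the 'positive' result, P(E|H) = 0.813 and P(E|¬H) = 0.119.
P(E) = 0.813·0.25 + 0.119·0.75 = 0.20325 + 0.089250 = 0.29250.
By Bayes' theorem, P(H|E) = 0.20325 / 0.29250 = 0.6949.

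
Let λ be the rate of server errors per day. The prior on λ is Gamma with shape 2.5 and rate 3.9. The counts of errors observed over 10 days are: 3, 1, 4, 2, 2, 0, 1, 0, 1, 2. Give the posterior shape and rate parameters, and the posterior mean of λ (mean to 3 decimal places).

Posterior: Gamma(shape=18.5, rate=13.9); mean ≈ 1.331

Total count ∑xᵢ = 16 over n = 10 days.
Gamma is conjugate to the Poisson likelihood: posterior is Gamma(shape = 2.5+16 = 18.5, rate = 3.9+10 = 13.9).
Posterior mean = shape/rate = 18.5/13.9 = 1.331.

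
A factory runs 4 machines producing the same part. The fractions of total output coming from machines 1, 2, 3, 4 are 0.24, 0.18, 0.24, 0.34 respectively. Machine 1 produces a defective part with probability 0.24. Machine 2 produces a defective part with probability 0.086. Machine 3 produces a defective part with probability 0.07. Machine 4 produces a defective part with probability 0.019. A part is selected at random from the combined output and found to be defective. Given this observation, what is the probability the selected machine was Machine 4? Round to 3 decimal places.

P(defective|M1) = 0.24; P(defective|M2) = 0.086; P(defective|M3) = 0.07; P(defective|M4) = 0.019.
Prior × likelihood for each source: 0.24·0.24=0.05760, 0.18·0.086=0.01548, 0.24·0.07=0.01680, 0.34·0.019=0.006460. Summing gives P(defective) = 0.096340.
P(Machine 4 | defective) = 0.006460 / 0.096340 = 0.067.

Posterior probability ≈ 0.067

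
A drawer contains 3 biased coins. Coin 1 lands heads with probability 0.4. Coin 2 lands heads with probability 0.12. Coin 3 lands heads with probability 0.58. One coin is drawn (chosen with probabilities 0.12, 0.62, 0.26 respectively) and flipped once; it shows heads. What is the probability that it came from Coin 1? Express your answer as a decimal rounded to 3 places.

Posterior probability ≈ 0.176

Tabulate prior·likelihood by source: [1] prior 0.12, lik 0.4, product 0.04800; [2] prior 0.62, lik 0.12, product 0.07440; [3] prior 0.26, lik 0.58, product 0.1508.
Normalizing constant = 0.27320; the posterior for Coin 1 is its product over the sum, 0.04800/0.27320 = 0.176.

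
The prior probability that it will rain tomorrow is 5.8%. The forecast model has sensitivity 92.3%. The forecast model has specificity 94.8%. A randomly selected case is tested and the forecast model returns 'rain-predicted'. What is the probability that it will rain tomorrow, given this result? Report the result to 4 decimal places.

Let H be the event that it will rain tomorrow. P(H) = 0.058, so P(¬H) = 0.942. With E the 'rain-predicted' result, P(E|H) = 0.923 and P(E|¬H) = 0.052.
P(E) = 0.923·0.058 + 0.052·0.942 = 0.053534 + 0.048984 = 0.10252.
By Bayes' theorem, P(H|E) = 0.053534 / 0.10252 = 0.5222.

P(H | E) ≈ 0.5222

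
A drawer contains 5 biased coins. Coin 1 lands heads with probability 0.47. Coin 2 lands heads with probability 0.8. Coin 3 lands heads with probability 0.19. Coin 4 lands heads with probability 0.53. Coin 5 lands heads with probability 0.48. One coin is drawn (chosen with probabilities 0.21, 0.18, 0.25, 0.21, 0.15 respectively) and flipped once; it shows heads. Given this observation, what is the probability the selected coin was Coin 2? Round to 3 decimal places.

Tabulate prior·likelihood by source: [1] prior 0.21, lik 0.47, product 0.09870; [2] prior 0.18, lik 0.8, product 0.1440; [3] prior 0.25, lik 0.19, product 0.04750; [4] prior 0.21, lik 0.53, product 0.1113; [5] prior 0.15, lik 0.48, product 0.07200.
Normalizing constant = 0.47350; the posterior for Coin 2 is its product over the sum, 0.1440/0.47350 = 0.304.

Posterior probability ≈ 0.304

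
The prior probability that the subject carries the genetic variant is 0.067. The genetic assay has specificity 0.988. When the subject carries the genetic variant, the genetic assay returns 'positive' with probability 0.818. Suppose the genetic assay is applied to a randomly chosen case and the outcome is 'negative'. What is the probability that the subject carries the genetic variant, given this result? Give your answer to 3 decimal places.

Write H for 'the subject carries the genetic variant'. Prior odds H:¬H = 0.067/0.933 = 0.071811. For the 'negative' outcome, the likelihood ratio is 0.182/0.988 = 0.18421.
Posterior odds = 0.071811 × 0.18421 = 0.013228, so P(H|E) = 0.013228/(1+0.013228) = 0.013.

P(H | E) ≈ 0.013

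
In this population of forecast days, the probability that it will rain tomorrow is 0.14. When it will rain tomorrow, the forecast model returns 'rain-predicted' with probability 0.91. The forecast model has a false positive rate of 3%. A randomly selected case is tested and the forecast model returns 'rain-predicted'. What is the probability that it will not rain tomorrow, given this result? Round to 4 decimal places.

Let H be the event that it will rain tomorrow. P(H) = 0.14, so P(¬H) = 0.86. With E the 'rain-predicted' result, P(E|H) = 0.91 and P(E|¬H) = 0.03.
P(E) = 0.91·0.14 + 0.03·0.86 = 0.12740 + 0.025800 = 0.15320.
By Bayes' theorem, P(H|E) = 0.12740 / 0.15320 = 0.8316. Hence P(¬H|E) = 1 − 0.8316 = 0.1684.

P(¬H | E) ≈ 0.1684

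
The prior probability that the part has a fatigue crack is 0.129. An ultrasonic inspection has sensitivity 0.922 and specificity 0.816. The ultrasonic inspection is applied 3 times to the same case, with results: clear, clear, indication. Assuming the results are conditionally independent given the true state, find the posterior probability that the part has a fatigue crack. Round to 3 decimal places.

Posterior P(H) ≈ 0.007

Let H be the event that the part has a fatigue crack; start with P(H) = 0.129. P('indication'|H) = 0.922, P('indication'|¬H) = 0.184.
Update on result 1 ('clear'): P(H) ← 0.078·0.1290 / (0.078·0.1290 + 0.816·0.8710) = 0.010062/0.72080 = 0.0140.
Update on result 2 ('clear'): P(H) ← 0.078·0.0140 / (0.078·0.0140 + 0.816·0.9860) = 0.0010888/0.80570 = 0.0014.
Update on result 3 ('indication'): P(H) ← 0.922·0.0014 / (0.922·0.0014 + 0.184·0.9986) = 0.0012460/0.18500 = 0.0067.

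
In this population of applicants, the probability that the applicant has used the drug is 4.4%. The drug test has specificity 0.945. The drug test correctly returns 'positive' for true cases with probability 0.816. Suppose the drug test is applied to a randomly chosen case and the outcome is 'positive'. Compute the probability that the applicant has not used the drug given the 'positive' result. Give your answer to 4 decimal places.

P(¬H | E) ≈ 0.5942

Write H for 'the applicant has used the drug'. Prior odds H:¬H = 0.044/0.956 = 0.046025. For the 'positive' outcome, the likelihood ratio is 0.816/0.055 = 14.836.
Posterior odds = 0.046025 × 14.836 = 0.68285, so P(H|E) = 0.68285/(1+0.68285) = 0.4058. Then P(¬H|E) = 1 − 0.4058 = 0.5942.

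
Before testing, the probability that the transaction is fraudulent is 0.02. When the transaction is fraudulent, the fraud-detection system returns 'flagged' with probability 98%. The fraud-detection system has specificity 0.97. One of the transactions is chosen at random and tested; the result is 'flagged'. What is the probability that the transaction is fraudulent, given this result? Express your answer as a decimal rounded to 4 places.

P(H | E) ≈ 0.4000

Write H for 'the transaction is fraudulent'. Prior odds H:¬H = 0.02/0.98 = 0.020408. For the 'flagged' outcome, the likelihood ratio is 0.98/0.03 = 32.667.
Posterior odds = 0.020408 × 32.667 = 0.66667, so P(H|E) = 0.66667/(1+0.66667) = 0.4000.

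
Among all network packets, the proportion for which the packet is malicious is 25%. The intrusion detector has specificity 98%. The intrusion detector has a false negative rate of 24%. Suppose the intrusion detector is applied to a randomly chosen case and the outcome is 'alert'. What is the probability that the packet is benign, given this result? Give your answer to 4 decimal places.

P(¬H | E) ≈ 0.0732

Let H be the event that the packet is malicious. P(H) = 0.25, so P(¬H) = 0.75. With E the 'alert' result, P(E|H) = 0.76 and P(E|¬H) = 0.02.
P(E) = 0.76·0.25 + 0.02·0.75 = 0.19000 + 0.015000 = 0.20500.
By Bayes' theorem, P(H|E) = 0.19000 / 0.20500 = 0.9268. Hence P(¬H|E) = 1 − 0.9268 = 0.0732.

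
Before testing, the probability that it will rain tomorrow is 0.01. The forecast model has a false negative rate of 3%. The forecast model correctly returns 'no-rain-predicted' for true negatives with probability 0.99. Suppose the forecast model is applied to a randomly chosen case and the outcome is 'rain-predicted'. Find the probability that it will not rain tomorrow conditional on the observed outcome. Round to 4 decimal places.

P(¬H | E) ≈ 0.5051

Let H be the event that it will rain tomorrow. P(H) = 0.01, so P(¬H) = 0.99. With E the 'rain-predicted' result, P(E|H) = 0.97 and P(E|¬H) = 0.01.
P(E) = 0.97·0.01 + 0.01·0.99 = 0.0097000 + 0.0099000 = 0.019600.
By Bayes' theorem, P(H|E) = 0.0097000 / 0.019600 = 0.4949. Hence P(¬H|E) = 1 − 0.4949 = 0.5051.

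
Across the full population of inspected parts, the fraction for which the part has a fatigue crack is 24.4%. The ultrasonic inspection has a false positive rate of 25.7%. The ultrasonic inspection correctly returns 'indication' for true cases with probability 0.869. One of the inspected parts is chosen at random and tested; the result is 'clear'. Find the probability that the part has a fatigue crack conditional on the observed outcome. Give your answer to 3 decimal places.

P(H | E) ≈ 0.054

Let H be the event that the part has a fatigue crack. P(H) = 0.244, so P(¬H) = 0.756. With E the 'clear' result, P(E|H) = 0.131 and P(E|¬H) = 0.743.
P(E) = 0.131·0.244 + 0.743·0.756 = 0.031964 + 0.56171 = 0.59367.
By Bayes' theorem, P(H|E) = 0.031964 / 0.59367 = 0.054.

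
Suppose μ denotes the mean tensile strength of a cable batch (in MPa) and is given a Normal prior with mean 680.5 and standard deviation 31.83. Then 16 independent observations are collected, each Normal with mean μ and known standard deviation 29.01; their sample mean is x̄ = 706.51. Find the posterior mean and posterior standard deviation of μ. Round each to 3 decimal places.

Prior precision 1/τ₀² = 1/31.83² = 0.00098702; data precision n/σ² = 16/29.01² = 0.0190119.
Posterior precision = 0.00098702 + 0.0190119 = 0.0199989, giving posterior SD = 1/√0.0199989 = 7.071.
Posterior mean = (0.00098702·680.5 + 0.0190119·706.51) / 0.0199989 = 705.226.

Posterior mean ≈ 705.226; posterior SD ≈ 7.071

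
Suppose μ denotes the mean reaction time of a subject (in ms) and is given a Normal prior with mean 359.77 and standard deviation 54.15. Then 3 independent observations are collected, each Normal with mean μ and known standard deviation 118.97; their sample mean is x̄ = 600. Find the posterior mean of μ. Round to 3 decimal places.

With known σ, the Normal prior is conjugate. Weight on the data is w = (n/σ²)/(n/σ² + 1/τ₀²) = 0.00021196/(0.00021196+0.00034104) = 0.38329.
Posterior mean = w·x̄ + (1−w)·μ₀ = 0.38329·600 + 0.61671·359.77 = 451.847.

Posterior mean ≈ 451.847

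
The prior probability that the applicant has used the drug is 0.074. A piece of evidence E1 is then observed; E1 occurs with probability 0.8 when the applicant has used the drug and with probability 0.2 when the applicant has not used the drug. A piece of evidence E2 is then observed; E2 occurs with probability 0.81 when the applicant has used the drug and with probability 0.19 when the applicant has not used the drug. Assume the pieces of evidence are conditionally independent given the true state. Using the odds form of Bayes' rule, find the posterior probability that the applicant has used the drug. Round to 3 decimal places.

Prior odds = 0.074/(1−0.074) = 0.079914. In log-odds, ln(0.079914) = -2.5268.
Add log likelihood ratios: ln(4.0000) + ln(4.2632) = 2.8363.
Posterior log-odds = 0.30950, so posterior odds = exp(0.30950) = 1.3627. Converting, P(H|E) = 1.3627/2.3627 = 0.577.

Posterior probability ≈ 0.577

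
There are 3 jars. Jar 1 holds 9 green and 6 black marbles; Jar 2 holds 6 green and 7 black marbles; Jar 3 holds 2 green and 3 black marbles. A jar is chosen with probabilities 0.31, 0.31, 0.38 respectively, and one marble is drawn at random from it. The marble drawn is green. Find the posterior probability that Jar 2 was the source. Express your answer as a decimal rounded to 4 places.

Tabulate prior·likelihood by source: [1] prior 0.31, lik 0.6, product 0.1860; [2] prior 0.31, lik 0.4615, product 0.1431; [3] prior 0.38, lik 0.4, product 0.1520.
Normalizing constant = 0.48108; the posterior for Jar 2 is its product over the sum, 0.1431/0.48108 = 0.2974.

Posterior probability ≈ 0.2974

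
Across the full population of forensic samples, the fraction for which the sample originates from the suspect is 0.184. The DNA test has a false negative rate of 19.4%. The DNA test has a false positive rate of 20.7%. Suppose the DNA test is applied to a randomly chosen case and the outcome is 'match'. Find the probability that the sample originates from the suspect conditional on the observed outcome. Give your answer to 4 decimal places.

Write H for 'the sample originates from the suspect'. Prior odds H:¬H = 0.184/0.816 = 0.22549. For the 'match' outcome, the likelihood ratio is 0.806/0.207 = 3.8937.
Posterior odds = 0.22549 × 3.8937 = 0.87800, so P(H|E) = 0.87800/(1+0.87800) = 0.4675.

P(H | E) ≈ 0.4675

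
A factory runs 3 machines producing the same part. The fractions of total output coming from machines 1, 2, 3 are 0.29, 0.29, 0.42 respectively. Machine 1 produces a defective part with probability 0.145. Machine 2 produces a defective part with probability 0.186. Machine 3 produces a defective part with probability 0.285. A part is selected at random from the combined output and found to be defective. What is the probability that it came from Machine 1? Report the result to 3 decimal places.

P(defective|M1) = 0.145; P(defective|M2) = 0.186; P(defective|M3) = 0.285.
Prior × likelihood for each source: 0.29·0.145=0.04205, 0.29·0.186=0.05394, 0.42·0.285=0.1197. Summing gives P(defective) = 0.21569.
P(Machine 1 | defective) = 0.04205 / 0.21569 = 0.195.

Posterior probability ≈ 0.195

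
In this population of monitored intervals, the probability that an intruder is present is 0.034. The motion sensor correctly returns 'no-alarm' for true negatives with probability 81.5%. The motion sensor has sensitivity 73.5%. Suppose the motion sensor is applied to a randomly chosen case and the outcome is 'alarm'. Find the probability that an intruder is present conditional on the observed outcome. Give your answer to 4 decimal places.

Write H for 'an intruder is present'. Prior odds H:¬H = 0.034/0.966 = 0.035197. For the 'alarm' outcome, the likelihood ratio is 0.735/0.185 = 3.9730.
Posterior odds = 0.035197 × 3.9730 = 0.13984, so P(H|E) = 0.13984/(1+0.13984) = 0.1227.

P(H | E) ≈ 0.1227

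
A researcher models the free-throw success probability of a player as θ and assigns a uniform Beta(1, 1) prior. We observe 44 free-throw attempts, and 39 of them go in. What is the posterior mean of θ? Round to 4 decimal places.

Posterior mean ≈ 0.8696

Observing 39 successes and 5 failures updates Beta(1, 1) by adding the success and failure counts to the two shape parameters: α = 1+39 = 40, β = 1+5 = 6.
Posterior mean = α/(α+β) = 40/46 = 0.8696.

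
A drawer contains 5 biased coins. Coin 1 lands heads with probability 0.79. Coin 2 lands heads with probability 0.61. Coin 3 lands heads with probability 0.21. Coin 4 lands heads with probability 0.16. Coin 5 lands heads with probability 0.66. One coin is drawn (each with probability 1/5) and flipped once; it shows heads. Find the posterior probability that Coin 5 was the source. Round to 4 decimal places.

Tabulate prior·likelihood by source: [1] prior 0.2, lik 0.79, product 0.1580; [2] prior 0.2, lik 0.61, product 0.1220; [3] prior 0.2, lik 0.21, product 0.04200; [4] prior 0.2, lik 0.16, product 0.03200; [5] prior 0.2, lik 0.66, product 0.1320.
Normalizing constant = 0.48600; the posterior for Coin 5 is its product over the sum, 0.1320/0.48600 = 0.2716.

Posterior probability ≈ 0.2716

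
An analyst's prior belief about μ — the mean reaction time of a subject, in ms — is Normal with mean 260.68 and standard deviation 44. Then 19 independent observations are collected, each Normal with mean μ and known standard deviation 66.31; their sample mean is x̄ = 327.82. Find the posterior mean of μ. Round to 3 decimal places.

Prior precision 1/τ₀² = 1/44² = 0.00051653; data precision n/σ² = 19/66.31² = 0.00432111.
Posterior precision = 0.00051653 + 0.00432111 = 0.00483764.
Posterior mean = (0.00051653·260.68 + 0.00432111·327.82) / 0.00483764 = 320.651.

Posterior mean ≈ 320.651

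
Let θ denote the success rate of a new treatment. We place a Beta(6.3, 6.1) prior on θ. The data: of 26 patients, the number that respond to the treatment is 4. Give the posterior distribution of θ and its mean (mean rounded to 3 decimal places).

Posterior: Beta(10.3, 28.1); mean ≈ 0.268

The binomial likelihood is conjugate to the Beta prior: with 4 successes and 22 failures, the posterior is Beta(6.3+4, 6.1+22) = Beta(10.3, 28.1).
Posterior mean = α/(α+β) = 10.3/38.4 = 0.268.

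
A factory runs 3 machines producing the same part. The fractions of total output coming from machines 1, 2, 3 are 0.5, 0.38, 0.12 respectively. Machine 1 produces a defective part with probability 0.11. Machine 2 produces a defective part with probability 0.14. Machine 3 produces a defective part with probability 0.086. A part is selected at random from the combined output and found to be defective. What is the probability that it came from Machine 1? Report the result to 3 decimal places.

P(defective|M1) = 0.11; P(defective|M2) = 0.14; P(defective|M3) = 0.086.
Prior × likelihood for each source: 0.5·0.11=0.05500, 0.38·0.14=0.05320, 0.12·0.086=0.01032. Summing gives P(defective) = 0.11852.
P(Machine 1 | defective) = 0.05500 / 0.11852 = 0.464.

Posterior probability ≈ 0.464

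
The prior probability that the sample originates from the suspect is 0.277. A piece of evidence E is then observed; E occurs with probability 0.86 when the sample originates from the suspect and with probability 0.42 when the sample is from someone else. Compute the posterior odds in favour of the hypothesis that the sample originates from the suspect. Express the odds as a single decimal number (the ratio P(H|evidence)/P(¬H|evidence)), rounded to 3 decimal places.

Prior odds = 0.277/(1−0.277) = 0.38313. In log-odds, ln(0.38313) = -0.95939.
Add log likelihood ratio: ln(2.0476) = 0.71668.
Posterior log-odds = -0.24271, so posterior odds = exp(-0.24271) = 0.78450.

Posterior odds ≈ 0.784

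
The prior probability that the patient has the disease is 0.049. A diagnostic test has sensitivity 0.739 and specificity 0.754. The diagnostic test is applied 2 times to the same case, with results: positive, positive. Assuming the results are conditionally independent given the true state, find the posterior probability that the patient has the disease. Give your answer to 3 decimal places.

With H the event that the patient has the disease, the joint likelihood of the observed sequence is P(data|H) = 0.739·0.739 = 0.54612 and P(data|¬H) = 0.246·0.246 = 0.060516.
Bayes: P(H|data) = 0.049·0.54612 / (0.049·0.54612 + 0.951·0.060516) = 0.026760/0.084311 = 0.3174.

Posterior P(H) ≈ 0.317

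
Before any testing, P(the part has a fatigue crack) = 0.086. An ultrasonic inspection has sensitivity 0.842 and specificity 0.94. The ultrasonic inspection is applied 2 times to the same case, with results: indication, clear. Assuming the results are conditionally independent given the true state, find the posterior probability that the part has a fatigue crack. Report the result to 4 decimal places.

Let H be the event that the part has a fatigue crack; start with P(H) = 0.086. P('indication'|H) = 0.842, P('indication'|¬H) = 0.06.
Update on result 1 ('indication'): P(H) ← 0.842·0.0860 / (0.842·0.0860 + 0.06·0.9140) = 0.072412/0.12725 = 0.5690.
Update on result 2 ('clear'): P(H) ← 0.158·0.5690 / (0.158·0.5690 + 0.94·0.4310) = 0.089909/0.49501 = 0.1816.

Posterior P(H) ≈ 0.1816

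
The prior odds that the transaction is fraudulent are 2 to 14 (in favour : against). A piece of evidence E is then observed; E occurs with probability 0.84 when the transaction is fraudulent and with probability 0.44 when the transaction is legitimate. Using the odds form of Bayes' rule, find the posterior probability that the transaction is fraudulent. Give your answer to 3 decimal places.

Prior odds = 2/14 = 0.14286. In log-odds, ln(0.14286) = -1.9459.
Add log likelihood ratio: ln(1.9091) = 0.64663.
Posterior log-odds = -1.2993, so posterior odds = exp(-1.2993) = 0.27273. Converting, P(H|E) = 0.27273/1.2727 = 0.214.

Posterior probability ≈ 0.214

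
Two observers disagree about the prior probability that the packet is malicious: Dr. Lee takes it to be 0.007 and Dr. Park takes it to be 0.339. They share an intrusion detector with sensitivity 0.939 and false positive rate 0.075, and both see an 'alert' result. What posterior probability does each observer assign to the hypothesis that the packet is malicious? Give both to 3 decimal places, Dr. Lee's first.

The likelihood ratio for an 'alert' result is 0.939/0.075 = 12.520.
Dr. Lee: prior odds 0.007/0.993 = 0.0070493; posterior odds 0.088258; posterior probability 0.081.
Dr. Park: prior odds 0.339/0.661 = 0.51286; posterior odds 6.4210; posterior probability 0.865.

Dr. Lee: 0.081; Dr. Park: 0.865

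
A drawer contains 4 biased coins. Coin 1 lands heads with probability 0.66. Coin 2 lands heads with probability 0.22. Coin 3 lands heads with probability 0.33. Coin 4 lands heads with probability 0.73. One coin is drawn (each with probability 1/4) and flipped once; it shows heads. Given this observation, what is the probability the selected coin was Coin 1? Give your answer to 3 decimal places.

Tabulate prior·likelihood by source: [1] prior 0.25, lik 0.66, product 0.1650; [2] prior 0.25, lik 0.22, product 0.05500; [3] prior 0.25, lik 0.33, product 0.08250; [4] prior 0.25, lik 0.73, product 0.1825.
Normalizing constant = 0.48500; the posterior for Coin 1 is its product over the sum, 0.1650/0.48500 = 0.340.

Posterior probability ≈ 0.340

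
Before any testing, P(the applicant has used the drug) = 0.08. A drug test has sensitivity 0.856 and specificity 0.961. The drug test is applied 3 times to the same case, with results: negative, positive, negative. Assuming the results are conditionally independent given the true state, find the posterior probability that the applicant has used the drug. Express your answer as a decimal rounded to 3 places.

Posterior P(H) ≈ 0.041

With H the event that the applicant has used the drug, the joint likelihood of the observed sequence is P(data|H) = 0.144·0.856·0.144 = 0.017750 and P(data|¬H) = 0.961·0.039·0.961 = 0.036017.
Bayes: P(H|data) = 0.08·0.017750 / (0.08·0.017750 + 0.92·0.036017) = 0.0014200/0.034556 = 0.0411.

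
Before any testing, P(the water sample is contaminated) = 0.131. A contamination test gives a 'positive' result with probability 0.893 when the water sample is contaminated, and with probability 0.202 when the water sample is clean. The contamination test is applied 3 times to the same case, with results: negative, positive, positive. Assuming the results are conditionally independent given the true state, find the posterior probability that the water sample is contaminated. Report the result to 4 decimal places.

Posterior P(H) ≈ 0.2832

Let H be the event that the water sample is contaminated; start with P(H) = 0.131. P('positive'|H) = 0.893, P('positive'|¬H) = 0.202.
Update on result 1 ('negative'): P(H) ← 0.107·0.1310 / (0.107·0.1310 + 0.798·0.8690) = 0.014017/0.70748 = 0.0198.
Update on result 2 ('positive'): P(H) ← 0.893·0.0198 / (0.893·0.0198 + 0.202·0.9802) = 0.017693/0.21569 = 0.0820.
Update on result 3 ('positive'): P(H) ← 0.893·0.0820 / (0.893·0.0820 + 0.202·0.9180) = 0.073251/0.25868 = 0.2832.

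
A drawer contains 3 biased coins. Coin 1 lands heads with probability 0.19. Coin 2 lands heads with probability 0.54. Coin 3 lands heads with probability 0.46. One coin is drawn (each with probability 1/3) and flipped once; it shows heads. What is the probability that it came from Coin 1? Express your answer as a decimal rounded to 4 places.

Posterior probability ≈ 0.1597

Tabulate prior·likelihood by source: [1] prior 0.333333, lik 0.19, product 0.06333; [2] prior 0.333333, lik 0.54, product 0.1800; [3] prior 0.333333, lik 0.46, product 0.1533.
Normalizing constant = 0.39667; the posterior for Coin 1 is its product over the sum, 0.06333/0.39667 = 0.1597.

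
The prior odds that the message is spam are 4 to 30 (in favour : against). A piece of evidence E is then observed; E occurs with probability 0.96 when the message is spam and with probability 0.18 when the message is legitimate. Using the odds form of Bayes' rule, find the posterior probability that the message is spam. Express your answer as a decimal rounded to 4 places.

Posterior probability ≈ 0.4156

Prior odds = 4/30 = 0.13333. In log-odds, ln(0.13333) = -2.0149.
Add log likelihood ratio: ln(5.3333) = 1.6740.
Posterior log-odds = -0.34093, so posterior odds = exp(-0.34093) = 0.71111. Converting, P(H|E) = 0.71111/1.7111 = 0.4156.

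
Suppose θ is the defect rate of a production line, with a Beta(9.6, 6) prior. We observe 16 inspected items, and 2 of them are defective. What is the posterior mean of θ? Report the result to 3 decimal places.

The binomial likelihood is conjugate to the Beta prior: with 2 successes and 14 failures, the posterior is Beta(9.6+2, 6+14) = Beta(11.6, 20).
E[θ | data] = 11.6/(11.6+20) = 0.367.

Posterior mean ≈ 0.367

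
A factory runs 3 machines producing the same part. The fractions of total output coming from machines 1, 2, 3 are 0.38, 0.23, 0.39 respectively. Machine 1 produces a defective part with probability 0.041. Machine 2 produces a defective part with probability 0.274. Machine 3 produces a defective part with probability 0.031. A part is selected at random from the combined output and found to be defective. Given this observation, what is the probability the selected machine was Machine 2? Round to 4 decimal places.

Tabulate prior·likelihood by source: [1] prior 0.38, lik 0.041, product 0.01558; [2] prior 0.23, lik 0.274, product 0.06302; [3] prior 0.39, lik 0.031, product 0.01209.
Normalizing constant = 0.090690; the posterior for Machine 2 is its product over the sum, 0.06302/0.090690 = 0.6949.

Posterior probability ≈ 0.6949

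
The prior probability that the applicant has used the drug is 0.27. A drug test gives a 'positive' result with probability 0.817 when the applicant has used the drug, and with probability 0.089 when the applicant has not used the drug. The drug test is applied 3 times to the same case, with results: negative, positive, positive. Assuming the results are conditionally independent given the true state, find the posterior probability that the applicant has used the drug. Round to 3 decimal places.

Let H be the event that the applicant has used the drug; start with P(H) = 0.27. P('positive'|H) = 0.817, P('positive'|¬H) = 0.089.
Update on result 1 ('negative'): P(H) ← 0.183·0.2700 / (0.183·0.2700 + 0.911·0.7300) = 0.049410/0.71444 = 0.0692.
Update on result 2 ('positive'): P(H) ← 0.817·0.0692 / (0.817·0.0692 + 0.089·0.9308) = 0.056503/0.13935 = 0.4055.
Update on result 3 ('positive'): P(H) ← 0.817·0.4055 / (0.817·0.4055 + 0.089·0.5945) = 0.33128/0.38419 = 0.8623.

Posterior P(H) ≈ 0.862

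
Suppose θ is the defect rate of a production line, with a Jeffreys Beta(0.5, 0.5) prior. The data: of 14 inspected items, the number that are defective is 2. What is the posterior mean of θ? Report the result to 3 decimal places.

The binomial likelihood is conjugate to the Beta prior: with 2 successes and 12 failures, the posterior is Beta(0.5+2, 0.5+12) = Beta(2.5, 12.5).
E[θ | data] = 2.5/(2.5+12.5) = 0.167.

Posterior mean ≈ 0.167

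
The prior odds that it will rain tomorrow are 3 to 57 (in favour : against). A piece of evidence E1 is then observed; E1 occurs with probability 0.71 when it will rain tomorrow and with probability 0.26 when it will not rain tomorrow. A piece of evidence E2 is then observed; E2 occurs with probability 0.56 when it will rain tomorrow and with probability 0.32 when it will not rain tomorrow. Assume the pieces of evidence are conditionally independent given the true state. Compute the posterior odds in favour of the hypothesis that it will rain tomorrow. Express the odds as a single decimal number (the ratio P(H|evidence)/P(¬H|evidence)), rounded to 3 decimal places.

Prior odds = 3/57 = 0.052632.
Likelihood ratio for E1 = 0.71/0.26 = 2.7308.
Likelihood ratio for E2 = 0.56/0.32 = 1.7500.
Posterior odds = prior odds × LR₁ × LR₂ = 0.25152.

Posterior odds ≈ 0.252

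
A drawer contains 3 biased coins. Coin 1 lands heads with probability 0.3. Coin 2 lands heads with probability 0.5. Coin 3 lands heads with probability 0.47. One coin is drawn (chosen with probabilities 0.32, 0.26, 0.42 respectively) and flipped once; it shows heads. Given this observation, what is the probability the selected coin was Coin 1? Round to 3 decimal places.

Posterior probability ≈ 0.227

P(heads|C1) = 0.3; P(heads|C2) = 0.5; P(heads|C3) = 0.47.
Prior × likelihood for each source: 0.32·0.3=0.09600, 0.26·0.5=0.1300, 0.42·0.47=0.1974. Summing gives P(heads) = 0.42340.
P(Coin 1 | heads) = 0.09600 / 0.42340 = 0.227.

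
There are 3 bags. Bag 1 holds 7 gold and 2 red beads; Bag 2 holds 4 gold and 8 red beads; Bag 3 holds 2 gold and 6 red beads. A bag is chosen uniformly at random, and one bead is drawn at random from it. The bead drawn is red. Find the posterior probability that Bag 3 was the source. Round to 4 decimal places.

Posterior probability ≈ 0.4576

P(red|Bag 1) = 0.2222; P(red|Bag 2) = 0.6667; P(red|Bag 3) = 0.75.
Prior × likelihood for each source: 0.333333·0.2222=0.07407, 0.333333·0.6667=0.2222, 0.333333·0.75=0.2500. Summing gives P(red) = 0.54630.
P(Bag 3 | red) = 0.2500 / 0.54630 = 0.4576.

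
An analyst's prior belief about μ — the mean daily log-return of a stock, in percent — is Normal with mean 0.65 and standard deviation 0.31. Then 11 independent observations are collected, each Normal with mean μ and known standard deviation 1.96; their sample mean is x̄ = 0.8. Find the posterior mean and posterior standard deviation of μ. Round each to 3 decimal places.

With known σ, the Normal prior is conjugate. Weight on the data is w = (n/σ²)/(n/σ² + 1/τ₀²) = 2.86339/(2.86339+10.4058) = 0.21579.
Posterior mean = w·x̄ + (1−w)·μ₀ = 0.21579·0.8 + 0.78421·0.65 = 0.682. Posterior variance = 1/(2.86339+10.4058) = 0.0753624, so SD = 0.275.

Posterior mean ≈ 0.682; posterior SD ≈ 0.275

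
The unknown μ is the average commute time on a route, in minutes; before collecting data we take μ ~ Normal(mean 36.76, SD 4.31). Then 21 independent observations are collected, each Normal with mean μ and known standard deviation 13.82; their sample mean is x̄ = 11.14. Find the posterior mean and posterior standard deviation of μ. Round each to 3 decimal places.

Posterior mean ≈ 19.561; posterior SD ≈ 2.471

Prior precision 1/τ₀² = 1/4.31² = 0.0538326; data precision n/σ² = 21/13.82² = 0.109952.
Posterior precision = 0.0538326 + 0.109952 = 0.163785, giving posterior SD = 1/√0.163785 = 2.471.
Posterior mean = (0.0538326·36.76 + 0.109952·11.14) / 0.163785 = 19.561.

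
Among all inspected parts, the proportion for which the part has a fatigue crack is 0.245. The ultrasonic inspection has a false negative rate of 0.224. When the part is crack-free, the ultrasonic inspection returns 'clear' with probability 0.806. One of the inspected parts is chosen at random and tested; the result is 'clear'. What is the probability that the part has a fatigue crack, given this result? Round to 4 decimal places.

Let H be the event that the part has a fatigue crack. P(H) = 0.245, so P(¬H) = 0.755. With E the 'clear' result, P(E|H) = 0.224 and P(E|¬H) = 0.806.
P(E) = 0.224·0.245 + 0.806·0.755 = 0.054880 + 0.60853 = 0.66341.
By Bayes' theorem, P(H|E) = 0.054880 / 0.66341 = 0.0827.

P(H | E) ≈ 0.0827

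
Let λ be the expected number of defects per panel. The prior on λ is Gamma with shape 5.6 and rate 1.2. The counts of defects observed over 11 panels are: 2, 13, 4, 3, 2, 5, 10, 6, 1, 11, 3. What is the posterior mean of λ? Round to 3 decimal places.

Total count ∑xᵢ = 60 over n = 11 panels.
Gamma is conjugate to the Poisson likelihood: posterior is Gamma(shape = 5.6+60 = 65.6, rate = 1.2+11 = 12.2).
Posterior mean = shape/rate = 65.6/12.2 = 5.377.

Posterior mean ≈ 5.377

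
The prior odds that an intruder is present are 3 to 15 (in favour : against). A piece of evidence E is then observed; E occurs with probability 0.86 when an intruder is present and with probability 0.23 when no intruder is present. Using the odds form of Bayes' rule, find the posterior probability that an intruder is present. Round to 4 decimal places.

Posterior probability ≈ 0.4279

Prior odds = 3/15 = 0.20000. In log-odds, ln(0.20000) = -1.6094.
Add log likelihood ratio: ln(3.7391) = 1.3189.
Posterior log-odds = -0.29058, so posterior odds = exp(-0.29058) = 0.74783. Converting, P(H|E) = 0.74783/1.7478 = 0.4279.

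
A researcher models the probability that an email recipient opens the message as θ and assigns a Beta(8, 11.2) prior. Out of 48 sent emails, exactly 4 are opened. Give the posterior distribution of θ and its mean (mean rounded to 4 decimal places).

Observing 4 successes and 44 failures updates Beta(8, 11.2) by adding the success and failure counts to the two shape parameters: α = 8+4 = 12, β = 11.2+44 = 55.2.
Posterior mean = α/(α+β) = 12/67.2 = 0.1786.

Posterior: Beta(12, 55.2); mean ≈ 0.1786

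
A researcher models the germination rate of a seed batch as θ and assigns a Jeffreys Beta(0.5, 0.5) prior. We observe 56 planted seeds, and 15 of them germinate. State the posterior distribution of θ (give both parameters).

The binomial likelihood is conjugate to the Beta prior: with 15 successes and 41 failures, the posterior is Beta(0.5+15, 0.5+41) = Beta(15.5, 41.5).

Posterior: Beta(15.5, 41.5)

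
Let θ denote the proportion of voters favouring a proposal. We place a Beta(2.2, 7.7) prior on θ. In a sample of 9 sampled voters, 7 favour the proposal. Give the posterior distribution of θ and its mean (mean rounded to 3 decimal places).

The binomial likelihood is conjugate to the Beta prior: with 7 successes and 2 failures, the posterior is Beta(2.2+7, 7.7+2) = Beta(9.2, 9.7).
E[θ | data] = 9.2/(9.2+9.7) = 0.487.

Posterior: Beta(9.2, 9.7); mean ≈ 0.487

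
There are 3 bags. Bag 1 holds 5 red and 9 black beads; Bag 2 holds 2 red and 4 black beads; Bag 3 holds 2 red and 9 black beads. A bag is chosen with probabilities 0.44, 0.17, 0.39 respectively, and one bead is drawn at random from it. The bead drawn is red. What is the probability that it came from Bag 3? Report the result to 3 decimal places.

Tabulate prior·likelihood by source: [1] prior 0.44, lik 0.3571, product 0.1571; [2] prior 0.17, lik 0.3333, product 0.05667; [3] prior 0.39, lik 0.1818, product 0.07091.
Normalizing constant = 0.28472; the posterior for Bag 3 is its product over the sum, 0.07091/0.28472 = 0.249.

Posterior probability ≈ 0.249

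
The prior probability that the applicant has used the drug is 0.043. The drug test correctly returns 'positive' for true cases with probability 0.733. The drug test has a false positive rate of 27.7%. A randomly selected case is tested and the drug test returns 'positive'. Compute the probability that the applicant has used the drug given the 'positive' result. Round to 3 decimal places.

P(H | E) ≈ 0.106

Let H be the event that the applicant has used the drug. P(H) = 0.043, so P(¬H) = 0.957. With E the 'positive' result, P(E|H) = 0.733 and P(E|¬H) = 0.277.
P(E) = 0.733·0.043 + 0.277·0.957 = 0.031519 + 0.26509 = 0.29661.
By Bayes' theorem, P(H|E) = 0.031519 / 0.29661 = 0.106.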